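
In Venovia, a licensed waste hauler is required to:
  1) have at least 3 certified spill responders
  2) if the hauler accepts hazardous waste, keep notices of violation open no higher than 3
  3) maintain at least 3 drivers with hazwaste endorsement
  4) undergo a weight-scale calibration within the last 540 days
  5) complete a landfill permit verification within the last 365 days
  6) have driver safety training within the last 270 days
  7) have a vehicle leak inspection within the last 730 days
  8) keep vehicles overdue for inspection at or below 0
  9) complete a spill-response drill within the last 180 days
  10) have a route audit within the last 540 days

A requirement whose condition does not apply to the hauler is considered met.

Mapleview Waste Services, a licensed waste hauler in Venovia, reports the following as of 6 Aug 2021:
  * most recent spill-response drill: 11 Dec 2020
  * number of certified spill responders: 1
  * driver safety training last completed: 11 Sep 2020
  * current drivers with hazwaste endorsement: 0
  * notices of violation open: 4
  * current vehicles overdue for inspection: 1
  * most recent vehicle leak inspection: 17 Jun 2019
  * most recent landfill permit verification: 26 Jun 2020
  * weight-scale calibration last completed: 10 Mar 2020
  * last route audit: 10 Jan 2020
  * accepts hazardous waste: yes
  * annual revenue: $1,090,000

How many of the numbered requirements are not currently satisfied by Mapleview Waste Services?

1. certified spill responders 1 < 3 → not met
2. condition 'accepts hazardous waste' holds; notices of violation open 4 > 3 → not met
3. drivers with hazwaste endorsement 0 < 3 → not met
4. weight-scale calibration 514 days ago vs limit 540 → met
5. landfill permit verification 406 days ago vs limit 365 → not met
6. driver safety training 329 days ago vs limit 270 → not met
7. vehicle leak inspection 781 days ago vs limit 730 → not met
8. vehicles overdue for inspection 1 > 0 → not met
9. spill-response drill 238 days ago vs limit 180 → not met
10. route audit 574 days ago vs limit 540 → not met
Not met: 9 of 10

9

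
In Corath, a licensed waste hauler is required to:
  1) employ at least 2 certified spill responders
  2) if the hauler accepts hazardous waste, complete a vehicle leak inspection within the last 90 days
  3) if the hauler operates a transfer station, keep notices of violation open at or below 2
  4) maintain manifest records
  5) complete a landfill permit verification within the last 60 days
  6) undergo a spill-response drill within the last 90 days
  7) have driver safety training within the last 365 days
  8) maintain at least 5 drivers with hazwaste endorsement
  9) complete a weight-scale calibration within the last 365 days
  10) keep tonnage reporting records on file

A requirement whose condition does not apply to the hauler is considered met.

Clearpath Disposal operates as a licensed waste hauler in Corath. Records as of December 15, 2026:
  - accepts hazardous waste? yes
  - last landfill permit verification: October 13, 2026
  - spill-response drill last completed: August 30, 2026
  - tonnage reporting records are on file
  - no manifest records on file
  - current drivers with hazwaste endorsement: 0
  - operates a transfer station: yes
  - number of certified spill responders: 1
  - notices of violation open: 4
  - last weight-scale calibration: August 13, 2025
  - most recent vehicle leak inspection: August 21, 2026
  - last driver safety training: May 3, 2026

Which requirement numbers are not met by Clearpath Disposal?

1, 2, 3, 4, 5, 6, 8, 9

1. certified spill responders 1 < 2 → not met
2. condition 'accepts hazardous waste' holds; vehicle leak inspection 116 days ago vs limit 90 → not met
3. condition 'operates a transfer station' holds; notices of violation open 4 > 2 → not met
4. manifest records absent → not met
5. landfill permit verification 63 days ago vs limit 60 → not met
6. spill-response drill 107 days ago vs limit 90 → not met
7. driver safety training 226 days ago vs limit 365 → met
8. drivers with hazwaste endorsement 0 < 5 → not met
9. weight-scale calibration 489 days ago vs limit 365 → not met
10. tonnage reporting records present → met
Not met: 1, 2, 3, 4, 5, 6, 8, 9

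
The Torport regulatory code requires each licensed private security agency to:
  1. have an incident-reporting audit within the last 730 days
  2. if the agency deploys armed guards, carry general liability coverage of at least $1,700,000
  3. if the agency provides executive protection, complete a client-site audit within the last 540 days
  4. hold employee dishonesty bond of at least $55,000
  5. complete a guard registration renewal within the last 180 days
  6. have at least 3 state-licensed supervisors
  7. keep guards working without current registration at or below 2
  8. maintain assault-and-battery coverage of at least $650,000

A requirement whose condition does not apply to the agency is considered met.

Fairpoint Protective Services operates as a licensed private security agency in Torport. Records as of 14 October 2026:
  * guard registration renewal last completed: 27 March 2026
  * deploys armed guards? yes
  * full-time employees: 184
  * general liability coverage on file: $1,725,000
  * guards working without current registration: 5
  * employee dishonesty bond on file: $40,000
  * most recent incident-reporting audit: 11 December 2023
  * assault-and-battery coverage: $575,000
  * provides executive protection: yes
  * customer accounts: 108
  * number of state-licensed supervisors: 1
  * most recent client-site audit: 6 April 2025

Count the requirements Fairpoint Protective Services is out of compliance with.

7

1. incident-reporting audit 1038 days ago vs limit 730 → not met
2. condition 'deploys armed guards' holds; general liability coverage $1,725,000 ≥ $1,700,000 → met
3. condition 'provides executive protection' holds; client-site audit 556 days ago vs limit 540 → not met
4. employee dishonesty bond $40,000 < $55,000 → not met
5. guard registration renewal 201 days ago vs limit 180 → not met
6. state-licensed supervisors 1 < 3 → not met
7. guards working without current registration 5 > 2 → not met
8. assault-and-battery coverage $575,000 < $650,000 → not met
Not met: 7 of 8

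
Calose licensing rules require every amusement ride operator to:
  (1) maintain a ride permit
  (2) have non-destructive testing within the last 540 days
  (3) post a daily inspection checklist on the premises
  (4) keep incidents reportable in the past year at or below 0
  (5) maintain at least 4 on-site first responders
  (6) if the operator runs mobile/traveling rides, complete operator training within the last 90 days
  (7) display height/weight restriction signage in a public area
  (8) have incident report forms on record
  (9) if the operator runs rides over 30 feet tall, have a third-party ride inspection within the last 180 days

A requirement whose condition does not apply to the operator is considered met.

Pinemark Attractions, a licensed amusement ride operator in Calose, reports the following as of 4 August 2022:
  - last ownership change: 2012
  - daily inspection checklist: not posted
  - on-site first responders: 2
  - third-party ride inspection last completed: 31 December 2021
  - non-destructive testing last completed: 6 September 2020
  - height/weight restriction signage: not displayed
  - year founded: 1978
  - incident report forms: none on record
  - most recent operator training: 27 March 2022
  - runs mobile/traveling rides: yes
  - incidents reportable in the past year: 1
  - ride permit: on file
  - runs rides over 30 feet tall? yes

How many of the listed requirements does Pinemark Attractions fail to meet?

1. ride permit present → met
2. non-destructive testing 697 days ago vs limit 540 → not met
3. daily inspection checklist absent → not met
4. incidents reportable in the past year 1 > 0 → not met
5. on-site first responders 2 < 4 → not met
6. condition 'runs mobile/traveling rides' holds; operator training 130 days ago vs limit 90 → not met
7. height/weight restriction signage absent → not met
8. incident report forms absent → not met
9. condition 'runs rides over 30 feet tall' holds; third-party ride inspection 216 days ago vs limit 180 → not met
Not met: 8 of 9

8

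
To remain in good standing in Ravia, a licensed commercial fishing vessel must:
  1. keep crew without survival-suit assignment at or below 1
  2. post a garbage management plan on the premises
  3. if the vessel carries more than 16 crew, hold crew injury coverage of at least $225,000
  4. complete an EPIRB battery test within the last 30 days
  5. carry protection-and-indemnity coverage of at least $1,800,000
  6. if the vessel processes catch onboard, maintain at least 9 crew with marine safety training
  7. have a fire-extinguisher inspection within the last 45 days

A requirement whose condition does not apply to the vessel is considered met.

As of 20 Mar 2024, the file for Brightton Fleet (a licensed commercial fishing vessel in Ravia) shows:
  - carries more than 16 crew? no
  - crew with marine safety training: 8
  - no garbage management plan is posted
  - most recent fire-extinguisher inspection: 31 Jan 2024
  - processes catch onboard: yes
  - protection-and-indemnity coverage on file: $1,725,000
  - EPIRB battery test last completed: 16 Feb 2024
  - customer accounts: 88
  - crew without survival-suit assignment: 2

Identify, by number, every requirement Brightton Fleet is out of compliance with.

1, 2, 4, 5, 6, 7

1. crew without survival-suit assignment 2 > 1 → not met
2. garbage management plan absent → not met
3. condition 'carries more than 16 crew' does not hold → requirement n/a → met
4. EPIRB battery test 33 days ago vs limit 30 → not met
5. protection-and-indemnity coverage $1,725,000 < $1,800,000 → not met
6. condition 'processes catch onboard' holds; crew with marine safety training 8 < 9 → not met
7. fire-extinguisher inspection 49 days ago vs limit 45 → not met
Not met: 1, 2, 4, 5, 6, 7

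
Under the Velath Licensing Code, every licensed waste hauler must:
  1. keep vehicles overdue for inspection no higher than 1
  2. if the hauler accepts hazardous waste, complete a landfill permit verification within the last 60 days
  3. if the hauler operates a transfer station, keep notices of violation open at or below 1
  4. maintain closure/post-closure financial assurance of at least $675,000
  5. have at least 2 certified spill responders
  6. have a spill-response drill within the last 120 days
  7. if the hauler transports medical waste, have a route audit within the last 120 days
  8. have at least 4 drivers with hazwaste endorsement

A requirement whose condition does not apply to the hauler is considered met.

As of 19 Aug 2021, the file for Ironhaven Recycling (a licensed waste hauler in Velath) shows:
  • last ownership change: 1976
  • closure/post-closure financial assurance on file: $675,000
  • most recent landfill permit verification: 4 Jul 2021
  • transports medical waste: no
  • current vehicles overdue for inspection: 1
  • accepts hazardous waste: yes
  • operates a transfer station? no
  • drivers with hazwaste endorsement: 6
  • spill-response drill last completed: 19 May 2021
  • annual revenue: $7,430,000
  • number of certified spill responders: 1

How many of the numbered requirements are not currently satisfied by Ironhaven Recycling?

1. vehicles overdue for inspection 1 ≤ 1 → met
2. condition 'accepts hazardous waste' holds; landfill permit verification 46 days ago vs limit 60 → met
3. condition 'operates a transfer station' does not hold → requirement n/a → met
4. closure/post-closure financial assurance $675,000 ≥ $675,000 → met
5. certified spill responders 1 < 2 → not met
6. spill-response drill 92 days ago vs limit 120 → met
7. condition 'transports medical waste' does not hold → requirement n/a → met
8. drivers with hazwaste endorsement 6 ≥ 4 → met
Not met: 1 of 8

1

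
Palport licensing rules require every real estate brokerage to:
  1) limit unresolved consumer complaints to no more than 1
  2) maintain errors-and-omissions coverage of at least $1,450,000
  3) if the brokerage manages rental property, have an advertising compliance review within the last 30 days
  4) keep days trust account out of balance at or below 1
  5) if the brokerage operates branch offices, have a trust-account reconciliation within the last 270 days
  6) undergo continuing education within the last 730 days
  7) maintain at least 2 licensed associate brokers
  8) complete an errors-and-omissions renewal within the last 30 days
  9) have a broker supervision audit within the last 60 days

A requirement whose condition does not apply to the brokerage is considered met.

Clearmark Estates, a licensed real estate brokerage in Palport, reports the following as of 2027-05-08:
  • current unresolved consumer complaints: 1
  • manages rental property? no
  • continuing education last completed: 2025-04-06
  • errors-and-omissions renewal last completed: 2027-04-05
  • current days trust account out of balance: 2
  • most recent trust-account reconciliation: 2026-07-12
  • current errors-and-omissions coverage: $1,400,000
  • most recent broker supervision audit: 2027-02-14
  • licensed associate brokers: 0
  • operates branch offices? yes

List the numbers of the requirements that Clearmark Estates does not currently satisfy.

1. unresolved consumer complaints 1 ≤ 1 → met
2. errors-and-omissions coverage $1,400,000 < $1,450,000 → not met
3. condition 'manages rental property' does not hold → requirement n/a → met
4. days trust account out of balance 2 > 1 → not met
5. condition 'operates branch offices' holds; trust-account reconciliation 300 days ago vs limit 270 → not met
6. continuing education 762 days ago vs limit 730 → not met
7. licensed associate brokers 0 < 2 → not met
8. errors-and-omissions renewal 33 days ago vs limit 30 → not met
9. broker supervision audit 83 days ago vs limit 60 → not met
Not met: 2, 4, 5, 6, 7, 8, 9

2, 4, 5, 6, 7, 8, 9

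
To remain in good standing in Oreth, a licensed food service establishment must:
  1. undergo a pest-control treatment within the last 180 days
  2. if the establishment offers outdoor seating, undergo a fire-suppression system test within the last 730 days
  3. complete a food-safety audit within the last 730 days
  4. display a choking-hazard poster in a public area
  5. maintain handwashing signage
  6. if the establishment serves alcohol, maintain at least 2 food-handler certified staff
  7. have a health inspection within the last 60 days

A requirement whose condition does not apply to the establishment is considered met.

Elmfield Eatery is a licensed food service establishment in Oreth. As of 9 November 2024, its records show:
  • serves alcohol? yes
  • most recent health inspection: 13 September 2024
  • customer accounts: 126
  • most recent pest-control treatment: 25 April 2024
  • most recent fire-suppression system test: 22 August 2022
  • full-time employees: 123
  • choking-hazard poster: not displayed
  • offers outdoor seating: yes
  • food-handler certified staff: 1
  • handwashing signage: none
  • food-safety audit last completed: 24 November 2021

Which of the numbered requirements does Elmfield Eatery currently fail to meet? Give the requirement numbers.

1, 2, 3, 4, 5, 6

1. pest-control treatment 198 days ago vs limit 180 → not met
2. condition 'offers outdoor seating' holds; fire-suppression system test 810 days ago vs limit 730 → not met
3. food-safety audit 1081 days ago vs limit 730 → not met
4. choking-hazard poster absent → not met
5. handwashing signage absent → not met
6. condition 'serves alcohol' holds; food-handler certified staff 1 < 2 → not met
7. health inspection 57 days ago vs limit 60 → met
Not met: 1, 2, 3, 4, 5, 6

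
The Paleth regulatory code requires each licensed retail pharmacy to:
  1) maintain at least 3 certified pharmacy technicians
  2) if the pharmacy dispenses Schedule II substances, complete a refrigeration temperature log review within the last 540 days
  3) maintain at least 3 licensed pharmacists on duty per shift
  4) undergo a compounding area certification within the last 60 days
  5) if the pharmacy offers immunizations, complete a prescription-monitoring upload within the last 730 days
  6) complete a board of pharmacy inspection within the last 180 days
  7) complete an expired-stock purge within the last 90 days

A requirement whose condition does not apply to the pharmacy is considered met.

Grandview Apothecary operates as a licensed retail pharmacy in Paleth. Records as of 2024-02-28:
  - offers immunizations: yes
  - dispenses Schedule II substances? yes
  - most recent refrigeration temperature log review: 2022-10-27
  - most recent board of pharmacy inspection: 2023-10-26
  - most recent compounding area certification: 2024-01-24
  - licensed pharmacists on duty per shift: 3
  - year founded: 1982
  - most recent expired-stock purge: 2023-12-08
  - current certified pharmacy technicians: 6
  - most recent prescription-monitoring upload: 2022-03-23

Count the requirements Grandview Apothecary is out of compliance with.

0

1. certified pharmacy technicians 6 ≥ 3 → met
2. condition 'dispenses Schedule II substances' holds; refrigeration temperature log review 489 days ago vs limit 540 → met
3. licensed pharmacists on duty per shift 3 ≥ 3 → met
4. compounding area certification 35 days ago vs limit 60 → met
5. condition 'offers immunizations' holds; prescription-monitoring upload 707 days ago vs limit 730 → met
6. board of pharmacy inspection 125 days ago vs limit 180 → met
7. expired-stock purge 82 days ago vs limit 90 → met
Not met: 0 of 7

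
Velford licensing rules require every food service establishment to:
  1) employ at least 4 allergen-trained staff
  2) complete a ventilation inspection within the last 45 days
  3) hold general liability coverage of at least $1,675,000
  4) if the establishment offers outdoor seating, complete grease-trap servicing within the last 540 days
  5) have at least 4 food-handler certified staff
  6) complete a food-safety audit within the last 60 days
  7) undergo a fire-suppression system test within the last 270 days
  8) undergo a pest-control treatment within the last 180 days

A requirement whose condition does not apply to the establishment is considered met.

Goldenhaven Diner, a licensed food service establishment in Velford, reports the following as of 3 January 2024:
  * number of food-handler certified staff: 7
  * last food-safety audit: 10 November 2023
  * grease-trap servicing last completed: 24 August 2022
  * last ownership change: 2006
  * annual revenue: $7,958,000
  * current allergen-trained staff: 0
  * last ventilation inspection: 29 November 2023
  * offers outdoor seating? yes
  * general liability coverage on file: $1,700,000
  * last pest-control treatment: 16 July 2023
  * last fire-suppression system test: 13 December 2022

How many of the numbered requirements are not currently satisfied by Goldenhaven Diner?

2

1. allergen-trained staff 0 < 4 → not met
2. ventilation inspection 35 days ago vs limit 45 → met
3. general liability coverage $1,700,000 ≥ $1,675,000 → met
4. condition 'offers outdoor seating' holds; grease-trap servicing 497 days ago vs limit 540 → met
5. food-handler certified staff 7 ≥ 4 → met
6. food-safety audit 54 days ago vs limit 60 → met
7. fire-suppression system test 386 days ago vs limit 270 → not met
8. pest-control treatment 171 days ago vs limit 180 → met
Not met: 2 of 8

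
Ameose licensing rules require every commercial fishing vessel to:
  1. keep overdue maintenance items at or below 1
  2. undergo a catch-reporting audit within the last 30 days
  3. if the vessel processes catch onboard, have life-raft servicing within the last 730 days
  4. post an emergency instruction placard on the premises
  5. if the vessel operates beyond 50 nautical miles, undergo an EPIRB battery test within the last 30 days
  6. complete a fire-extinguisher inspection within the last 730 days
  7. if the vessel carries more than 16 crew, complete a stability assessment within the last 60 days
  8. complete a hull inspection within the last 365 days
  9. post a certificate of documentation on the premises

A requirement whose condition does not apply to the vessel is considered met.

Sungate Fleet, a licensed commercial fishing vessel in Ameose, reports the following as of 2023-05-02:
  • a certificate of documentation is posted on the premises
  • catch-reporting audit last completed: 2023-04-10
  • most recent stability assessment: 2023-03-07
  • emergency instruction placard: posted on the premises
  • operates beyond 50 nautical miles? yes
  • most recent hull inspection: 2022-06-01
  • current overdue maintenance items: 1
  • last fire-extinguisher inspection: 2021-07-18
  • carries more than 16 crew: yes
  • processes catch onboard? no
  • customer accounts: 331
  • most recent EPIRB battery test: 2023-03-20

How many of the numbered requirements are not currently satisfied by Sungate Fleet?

1. overdue maintenance items 1 ≤ 1 → met
2. catch-reporting audit 22 days ago vs limit 30 → met
3. condition 'processes catch onboard' does not hold → requirement n/a → met
4. emergency instruction placard present → met
5. condition 'operates beyond 50 nautical miles' holds; EPIRB battery test 43 days ago vs limit 30 → not met
6. fire-extinguisher inspection 653 days ago vs limit 730 → met
7. condition 'carries more than 16 crew' holds; stability assessment 56 days ago vs limit 60 → met
8. hull inspection 335 days ago vs limit 365 → met
9. certificate of documentation present → met
Not met: 1 of 9

1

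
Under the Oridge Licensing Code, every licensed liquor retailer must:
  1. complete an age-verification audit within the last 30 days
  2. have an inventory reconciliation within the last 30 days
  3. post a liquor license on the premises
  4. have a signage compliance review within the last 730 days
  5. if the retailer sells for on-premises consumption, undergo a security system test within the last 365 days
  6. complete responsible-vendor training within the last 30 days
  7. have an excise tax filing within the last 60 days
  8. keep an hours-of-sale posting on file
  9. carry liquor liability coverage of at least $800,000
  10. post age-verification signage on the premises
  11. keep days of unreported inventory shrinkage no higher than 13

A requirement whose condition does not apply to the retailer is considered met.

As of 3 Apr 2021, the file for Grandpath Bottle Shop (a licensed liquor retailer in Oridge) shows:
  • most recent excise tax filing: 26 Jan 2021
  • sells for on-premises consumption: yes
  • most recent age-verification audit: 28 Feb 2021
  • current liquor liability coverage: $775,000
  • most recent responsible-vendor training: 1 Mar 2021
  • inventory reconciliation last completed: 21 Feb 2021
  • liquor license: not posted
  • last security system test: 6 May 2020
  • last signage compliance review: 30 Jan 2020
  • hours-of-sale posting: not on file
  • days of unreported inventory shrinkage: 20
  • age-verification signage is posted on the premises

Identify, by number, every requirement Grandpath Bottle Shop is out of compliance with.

1. age-verification audit 34 days ago vs limit 30 → not met
2. inventory reconciliation 41 days ago vs limit 30 → not met
3. liquor license absent → not met
4. signage compliance review 429 days ago vs limit 730 → met
5. condition 'sells for on-premises consumption' holds; security system test 332 days ago vs limit 365 → met
6. responsible-vendor training 33 days ago vs limit 30 → not met
7. excise tax filing 67 days ago vs limit 60 → not met
8. hours-of-sale posting absent → not met
9. liquor liability coverage $775,000 < $800,000 → not met
10. age-verification signage present → met
11. days of unreported inventory shrinkage 20 > 13 → not met
Not met: 1, 2, 3, 6, 7, 8, 9, 11

1, 2, 3, 6, 7, 8, 9, 11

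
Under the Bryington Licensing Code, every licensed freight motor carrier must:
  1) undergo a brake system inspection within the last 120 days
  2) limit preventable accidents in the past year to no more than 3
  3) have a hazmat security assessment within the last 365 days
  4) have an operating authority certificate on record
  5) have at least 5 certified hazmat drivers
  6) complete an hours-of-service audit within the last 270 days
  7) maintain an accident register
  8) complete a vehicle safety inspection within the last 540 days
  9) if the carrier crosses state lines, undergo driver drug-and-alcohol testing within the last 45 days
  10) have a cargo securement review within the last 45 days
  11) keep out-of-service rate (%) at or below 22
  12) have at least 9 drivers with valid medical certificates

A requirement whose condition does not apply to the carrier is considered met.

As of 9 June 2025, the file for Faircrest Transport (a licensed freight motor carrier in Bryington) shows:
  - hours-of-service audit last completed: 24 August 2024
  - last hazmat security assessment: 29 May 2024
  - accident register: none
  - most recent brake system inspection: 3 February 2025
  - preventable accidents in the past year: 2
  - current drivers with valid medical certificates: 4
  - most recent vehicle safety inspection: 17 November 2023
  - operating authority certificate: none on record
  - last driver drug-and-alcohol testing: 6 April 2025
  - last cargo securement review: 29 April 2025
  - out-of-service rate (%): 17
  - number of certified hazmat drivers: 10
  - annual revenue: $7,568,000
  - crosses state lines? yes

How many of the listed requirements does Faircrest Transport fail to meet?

1. brake system inspection 126 days ago vs limit 120 → not met
2. preventable accidents in the past year 2 ≤ 3 → met
3. hazmat security assessment 376 days ago vs limit 365 → not met
4. operating authority certificate absent → not met
5. certified hazmat drivers 10 ≥ 5 → met
6. hours-of-service audit 289 days ago vs limit 270 → not met
7. accident register absent → not met
8. vehicle safety inspection 570 days ago vs limit 540 → not met
9. condition 'crosses state lines' holds; driver drug-and-alcohol testing 64 days ago vs limit 45 → not met
10. cargo securement review 41 days ago vs limit 45 → met
11. out-of-service rate (%) 17 ≤ 22 → met
12. drivers with valid medical certificates 4 < 9 → not met
Not met: 8 of 12

8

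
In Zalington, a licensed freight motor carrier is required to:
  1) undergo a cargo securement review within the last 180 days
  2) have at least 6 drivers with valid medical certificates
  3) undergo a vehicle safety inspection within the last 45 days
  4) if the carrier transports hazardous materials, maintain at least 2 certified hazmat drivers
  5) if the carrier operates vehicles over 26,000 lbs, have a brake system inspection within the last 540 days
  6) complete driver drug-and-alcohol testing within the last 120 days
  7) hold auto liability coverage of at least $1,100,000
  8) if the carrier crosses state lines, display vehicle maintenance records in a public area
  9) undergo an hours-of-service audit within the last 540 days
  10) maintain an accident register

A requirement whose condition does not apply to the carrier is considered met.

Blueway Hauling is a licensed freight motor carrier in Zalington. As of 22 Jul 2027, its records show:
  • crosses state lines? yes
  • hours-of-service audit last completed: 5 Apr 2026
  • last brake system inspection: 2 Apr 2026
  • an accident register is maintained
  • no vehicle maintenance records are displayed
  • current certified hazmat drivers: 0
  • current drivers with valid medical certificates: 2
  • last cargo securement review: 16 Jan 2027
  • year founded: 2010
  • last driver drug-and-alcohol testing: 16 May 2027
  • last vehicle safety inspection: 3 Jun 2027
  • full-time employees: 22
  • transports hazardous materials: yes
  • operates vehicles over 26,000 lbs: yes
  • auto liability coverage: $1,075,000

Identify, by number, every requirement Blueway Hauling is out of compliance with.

1, 2, 3, 4, 7, 8

1. cargo securement review 187 days ago vs limit 180 → not met
2. drivers with valid medical certificates 2 < 6 → not met
3. vehicle safety inspection 49 days ago vs limit 45 → not met
4. condition 'transports hazardous materials' holds; certified hazmat drivers 0 < 2 → not met
5. condition 'operates vehicles over 26,000 lbs' holds; brake system inspection 476 days ago vs limit 540 → met
6. driver drug-and-alcohol testing 67 days ago vs limit 120 → met
7. auto liability coverage $1,075,000 < $1,100,000 → not met
8. condition 'crosses state lines' holds; vehicle maintenance records absent → not met
9. hours-of-service audit 473 days ago vs limit 540 → met
10. accident register present → met
Not met: 1, 2, 3, 4, 7, 8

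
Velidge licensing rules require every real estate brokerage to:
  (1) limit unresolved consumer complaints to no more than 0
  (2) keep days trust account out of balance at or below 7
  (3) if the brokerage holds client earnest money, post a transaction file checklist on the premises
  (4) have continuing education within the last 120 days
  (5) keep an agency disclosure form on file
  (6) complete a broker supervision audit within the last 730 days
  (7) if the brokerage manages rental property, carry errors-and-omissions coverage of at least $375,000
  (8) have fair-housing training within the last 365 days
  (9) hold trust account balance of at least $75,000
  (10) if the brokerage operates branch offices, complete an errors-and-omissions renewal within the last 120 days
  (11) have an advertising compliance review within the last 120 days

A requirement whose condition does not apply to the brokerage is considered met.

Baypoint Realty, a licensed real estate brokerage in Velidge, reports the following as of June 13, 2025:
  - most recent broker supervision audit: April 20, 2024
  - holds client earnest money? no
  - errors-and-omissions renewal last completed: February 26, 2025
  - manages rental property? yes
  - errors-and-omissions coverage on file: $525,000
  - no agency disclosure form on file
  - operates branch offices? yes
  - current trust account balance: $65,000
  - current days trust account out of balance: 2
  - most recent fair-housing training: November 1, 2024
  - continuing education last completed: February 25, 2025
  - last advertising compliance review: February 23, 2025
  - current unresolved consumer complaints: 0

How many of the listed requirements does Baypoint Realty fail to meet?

1. unresolved consumer complaints 0 ≤ 0 → met
2. days trust account out of balance 2 ≤ 7 → met
3. condition 'holds client earnest money' does not hold → requirement n/a → met
4. continuing education 108 days ago vs limit 120 → met
5. agency disclosure form absent → not met
6. broker supervision audit 419 days ago vs limit 730 → met
7. condition 'manages rental property' holds; errors-and-omissions coverage $525,000 ≥ $375,000 → met
8. fair-housing training 224 days ago vs limit 365 → met
9. trust account balance $65,000 < $75,000 → not met
10. condition 'operates branch offices' holds; errors-and-omissions renewal 107 days ago vs limit 120 → met
11. advertising compliance review 110 days ago vs limit 120 → met
Not met: 2 of 11

2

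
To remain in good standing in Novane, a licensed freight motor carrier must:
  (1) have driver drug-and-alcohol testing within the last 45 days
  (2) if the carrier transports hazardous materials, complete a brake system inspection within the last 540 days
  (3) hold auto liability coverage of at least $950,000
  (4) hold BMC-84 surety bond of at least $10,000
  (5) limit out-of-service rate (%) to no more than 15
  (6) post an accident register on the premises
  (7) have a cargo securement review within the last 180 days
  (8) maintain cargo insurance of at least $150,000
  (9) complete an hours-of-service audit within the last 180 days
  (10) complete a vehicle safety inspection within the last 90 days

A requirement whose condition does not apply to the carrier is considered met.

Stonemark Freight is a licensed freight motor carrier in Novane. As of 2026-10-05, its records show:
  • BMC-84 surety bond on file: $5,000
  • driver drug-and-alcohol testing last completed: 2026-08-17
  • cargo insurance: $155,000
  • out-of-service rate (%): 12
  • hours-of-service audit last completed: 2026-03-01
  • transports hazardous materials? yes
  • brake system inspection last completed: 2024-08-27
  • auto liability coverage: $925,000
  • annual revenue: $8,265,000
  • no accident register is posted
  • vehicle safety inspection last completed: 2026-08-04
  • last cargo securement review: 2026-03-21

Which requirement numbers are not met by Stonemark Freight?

1, 2, 3, 4, 6, 7, 9

1. driver drug-and-alcohol testing 49 days ago vs limit 45 → not met
2. condition 'transports hazardous materials' holds; brake system inspection 769 days ago vs limit 540 → not met
3. auto liability coverage $925,000 < $950,000 → not met
4. BMC-84 surety bond $5,000 < $10,000 → not met
5. out-of-service rate (%) 12 ≤ 15 → met
6. accident register absent → not met
7. cargo securement review 198 days ago vs limit 180 → not met
8. cargo insurance $155,000 ≥ $150,000 → met
9. hours-of-service audit 218 days ago vs limit 180 → not met
10. vehicle safety inspection 62 days ago vs limit 90 → met
Not met: 1, 2, 3, 4, 6, 7, 9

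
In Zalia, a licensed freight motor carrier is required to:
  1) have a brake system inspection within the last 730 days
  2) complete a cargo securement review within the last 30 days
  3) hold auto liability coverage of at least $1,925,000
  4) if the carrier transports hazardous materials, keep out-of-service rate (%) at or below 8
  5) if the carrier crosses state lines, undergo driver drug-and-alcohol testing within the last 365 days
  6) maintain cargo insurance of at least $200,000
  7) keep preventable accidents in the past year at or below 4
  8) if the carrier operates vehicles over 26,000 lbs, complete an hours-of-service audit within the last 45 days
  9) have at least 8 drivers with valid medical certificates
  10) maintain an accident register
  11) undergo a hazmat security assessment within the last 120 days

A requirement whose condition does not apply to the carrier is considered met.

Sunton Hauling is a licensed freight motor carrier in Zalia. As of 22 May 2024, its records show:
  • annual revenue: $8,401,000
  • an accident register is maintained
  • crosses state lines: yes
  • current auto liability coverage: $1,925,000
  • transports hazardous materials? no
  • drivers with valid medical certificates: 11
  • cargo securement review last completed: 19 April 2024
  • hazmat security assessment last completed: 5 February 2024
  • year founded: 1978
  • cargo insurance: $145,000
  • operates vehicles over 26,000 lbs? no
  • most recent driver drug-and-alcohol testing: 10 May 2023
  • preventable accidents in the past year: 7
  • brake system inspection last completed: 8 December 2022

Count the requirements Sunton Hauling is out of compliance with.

1. brake system inspection 531 days ago vs limit 730 → met
2. cargo securement review 33 days ago vs limit 30 → not met
3. auto liability coverage $1,925,000 ≥ $1,925,000 → met
4. condition 'transports hazardous materials' does not hold → requirement n/a → met
5. condition 'crosses state lines' holds; driver drug-and-alcohol testing 378 days ago vs limit 365 → not met
6. cargo insurance $145,000 < $200,000 → not met
7. preventable accidents in the past year 7 > 4 → not met
8. condition 'operates vehicles over 26,000 lbs' does not hold → requirement n/a → met
9. drivers with valid medical certificates 11 ≥ 8 → met
10. accident register present → met
11. hazmat security assessment 107 days ago vs limit 120 → met
Not met: 4 of 11

4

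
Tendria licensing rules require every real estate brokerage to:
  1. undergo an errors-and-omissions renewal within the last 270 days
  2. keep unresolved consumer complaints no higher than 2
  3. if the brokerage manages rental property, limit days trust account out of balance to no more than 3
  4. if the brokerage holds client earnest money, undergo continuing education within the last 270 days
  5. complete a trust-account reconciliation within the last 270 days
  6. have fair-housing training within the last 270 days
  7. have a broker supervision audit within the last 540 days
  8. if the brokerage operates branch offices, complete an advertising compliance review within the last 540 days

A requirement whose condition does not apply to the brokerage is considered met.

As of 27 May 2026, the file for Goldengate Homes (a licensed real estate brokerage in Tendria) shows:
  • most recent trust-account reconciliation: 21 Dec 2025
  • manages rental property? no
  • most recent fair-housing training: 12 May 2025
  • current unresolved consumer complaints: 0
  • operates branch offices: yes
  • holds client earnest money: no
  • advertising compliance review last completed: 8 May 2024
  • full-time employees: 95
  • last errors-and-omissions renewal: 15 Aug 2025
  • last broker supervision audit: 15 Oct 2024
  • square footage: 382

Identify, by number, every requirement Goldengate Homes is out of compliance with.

1. errors-and-omissions renewal 285 days ago vs limit 270 → not met
2. unresolved consumer complaints 0 ≤ 2 → met
3. condition 'manages rental property' does not hold → requirement n/a → met
4. condition 'holds client earnest money' does not hold → requirement n/a → met
5. trust-account reconciliation 157 days ago vs limit 270 → met
6. fair-housing training 380 days ago vs limit 270 → not met
7. broker supervision audit 589 days ago vs limit 540 → not met
8. condition 'operates branch offices' holds; advertising compliance review 749 days ago vs limit 540 → not met
Not met: 1, 6, 7, 8

1, 6, 7, 8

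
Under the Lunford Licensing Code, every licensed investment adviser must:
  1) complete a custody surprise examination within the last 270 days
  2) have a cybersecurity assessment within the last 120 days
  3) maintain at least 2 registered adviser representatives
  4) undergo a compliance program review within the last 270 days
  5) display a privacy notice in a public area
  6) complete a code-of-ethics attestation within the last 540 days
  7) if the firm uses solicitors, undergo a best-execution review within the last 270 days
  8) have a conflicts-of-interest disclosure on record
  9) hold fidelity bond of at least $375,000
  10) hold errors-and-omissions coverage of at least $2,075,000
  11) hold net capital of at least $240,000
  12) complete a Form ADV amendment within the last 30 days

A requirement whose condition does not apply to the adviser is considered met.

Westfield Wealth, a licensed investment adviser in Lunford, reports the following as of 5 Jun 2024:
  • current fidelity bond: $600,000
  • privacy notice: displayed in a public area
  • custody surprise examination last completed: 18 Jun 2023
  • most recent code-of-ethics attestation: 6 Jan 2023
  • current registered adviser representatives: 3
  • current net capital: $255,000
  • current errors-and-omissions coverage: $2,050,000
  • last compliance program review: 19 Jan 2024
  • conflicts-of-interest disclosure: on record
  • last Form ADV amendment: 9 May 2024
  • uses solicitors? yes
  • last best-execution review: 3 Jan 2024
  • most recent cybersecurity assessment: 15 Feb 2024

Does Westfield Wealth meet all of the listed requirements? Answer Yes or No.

No

1. custody surprise examination 353 days ago vs limit 270 → not met
2. cybersecurity assessment 111 days ago vs limit 120 → met
3. registered adviser representatives 3 ≥ 2 → met
4. compliance program review 138 days ago vs limit 270 → met
5. privacy notice present → met
6. code-of-ethics attestation 516 days ago vs limit 540 → met
7. condition 'uses solicitors' holds; best-execution review 154 days ago vs limit 270 → met
8. conflicts-of-interest disclosure present → met
9. fidelity bond $600,000 ≥ $375,000 → met
10. errors-and-omissions coverage $2,050,000 < $2,075,000 → not met
11. net capital $255,000 ≥ $240,000 → met
12. Form ADV amendment 27 days ago vs limit 30 → met
Not met: 1, 10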